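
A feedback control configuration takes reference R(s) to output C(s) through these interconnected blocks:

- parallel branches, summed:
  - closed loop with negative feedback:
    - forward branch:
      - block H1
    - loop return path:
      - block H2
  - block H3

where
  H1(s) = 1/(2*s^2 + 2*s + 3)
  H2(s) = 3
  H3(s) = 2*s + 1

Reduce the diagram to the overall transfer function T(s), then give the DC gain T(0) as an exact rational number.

Answer: 7/6

Working:
Step 1 - apply the feedback formula to H1, H2; result 1/(2*s^2 + 2*s + 6)
Step 2 - combine [H1/(1+H1*H2)], H3 in parallel; result (4*s^3 + 6*s^2 + 14*s + 7)/(2*s^2 + 2*s + 6)
DC gain: substitute s = 0 into T(s) from step 2: T(0) = 7/6.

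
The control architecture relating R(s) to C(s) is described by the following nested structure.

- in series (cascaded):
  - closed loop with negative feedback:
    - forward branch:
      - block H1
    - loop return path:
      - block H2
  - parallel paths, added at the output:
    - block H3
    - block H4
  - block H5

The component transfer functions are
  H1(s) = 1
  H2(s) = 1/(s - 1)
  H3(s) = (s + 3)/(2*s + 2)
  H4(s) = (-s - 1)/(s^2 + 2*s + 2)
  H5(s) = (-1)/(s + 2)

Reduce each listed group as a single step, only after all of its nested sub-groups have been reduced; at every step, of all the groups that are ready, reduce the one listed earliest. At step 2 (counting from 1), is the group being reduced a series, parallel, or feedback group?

Answer: parallel

Working:
(1) reduce the feedback loop with forward H1 and return H2
(2) sum the parallel branches H3, H4
(3) reduce the series chain [H1/(1+H1*H2)], (H3+H4), H5
Step 2 collapses a parallel group.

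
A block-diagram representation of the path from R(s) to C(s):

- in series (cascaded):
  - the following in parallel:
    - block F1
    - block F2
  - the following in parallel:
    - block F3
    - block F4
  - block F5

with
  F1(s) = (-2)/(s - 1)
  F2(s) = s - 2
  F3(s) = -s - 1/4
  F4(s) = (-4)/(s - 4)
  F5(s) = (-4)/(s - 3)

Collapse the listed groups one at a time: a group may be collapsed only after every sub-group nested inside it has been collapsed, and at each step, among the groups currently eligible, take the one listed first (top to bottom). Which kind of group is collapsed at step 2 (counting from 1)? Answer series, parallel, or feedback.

Answer: parallel

Working:
Step 1: parallel reduction of F1, F2
Step 2: add F3, F4 (parallel)
Step 3: combine (F1+F2), (F3+F4), F5 in series
So the answer for step 2 is parallel.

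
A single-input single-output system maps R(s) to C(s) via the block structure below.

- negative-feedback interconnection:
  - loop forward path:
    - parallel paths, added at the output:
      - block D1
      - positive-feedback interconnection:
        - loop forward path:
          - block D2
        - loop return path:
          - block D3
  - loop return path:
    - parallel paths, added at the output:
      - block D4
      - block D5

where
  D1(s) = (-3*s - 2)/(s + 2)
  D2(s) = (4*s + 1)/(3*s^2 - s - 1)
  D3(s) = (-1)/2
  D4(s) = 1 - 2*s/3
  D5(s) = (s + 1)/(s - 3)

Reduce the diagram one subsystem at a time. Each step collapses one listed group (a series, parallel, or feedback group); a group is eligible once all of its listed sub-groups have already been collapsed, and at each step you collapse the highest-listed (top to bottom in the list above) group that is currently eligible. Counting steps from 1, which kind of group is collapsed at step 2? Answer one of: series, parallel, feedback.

Reducing step by step:

(1) apply the feedback formula to D2, D3
(2) reduce the parallel group D1, [D2/(1-D2*D3)]
(3) reduce the parallel group D4, D5
(4) apply the feedback formula to (D1+[D2/(1-D2*D3)]), (D4+D5)
The group at step 2 is a parallel group.

Answer: parallel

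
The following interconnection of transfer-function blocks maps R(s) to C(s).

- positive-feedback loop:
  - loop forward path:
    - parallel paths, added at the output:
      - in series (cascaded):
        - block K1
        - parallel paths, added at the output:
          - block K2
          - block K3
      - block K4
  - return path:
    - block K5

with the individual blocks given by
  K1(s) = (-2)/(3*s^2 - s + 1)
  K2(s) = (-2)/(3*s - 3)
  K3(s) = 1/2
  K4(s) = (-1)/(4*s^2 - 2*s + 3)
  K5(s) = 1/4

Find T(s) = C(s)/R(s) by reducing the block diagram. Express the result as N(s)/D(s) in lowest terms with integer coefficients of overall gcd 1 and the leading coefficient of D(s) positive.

The answer is (-84*s^3 + 184*s^2 - 116*s + 96)/(144*s^5 - 264*s^4 + 321*s^3 - 286*s^2 + 125*s - 60).

Reasoning:
Step 1 - add K2, K3 (parallel); result (3*s - 7)/(6*s - 6)
Step 2 - series reduction of K1, (K2+K3); result (7 - 3*s)/(9*s^3 - 12*s^2 + 6*s - 3)
Step 3 - reduce the parallel group (K1*(K2+K3)), K4; result (-21*s^3 + 46*s^2 - 29*s + 24)/(36*s^5 - 66*s^4 + 75*s^3 - 60*s^2 + 24*s - 9)
Step 4 - close the feedback loop around ((K1*(K2+K3))+K4), K5; the result is T(s) itself (integer coefficients, no common factor, positive leading denominator coefficient)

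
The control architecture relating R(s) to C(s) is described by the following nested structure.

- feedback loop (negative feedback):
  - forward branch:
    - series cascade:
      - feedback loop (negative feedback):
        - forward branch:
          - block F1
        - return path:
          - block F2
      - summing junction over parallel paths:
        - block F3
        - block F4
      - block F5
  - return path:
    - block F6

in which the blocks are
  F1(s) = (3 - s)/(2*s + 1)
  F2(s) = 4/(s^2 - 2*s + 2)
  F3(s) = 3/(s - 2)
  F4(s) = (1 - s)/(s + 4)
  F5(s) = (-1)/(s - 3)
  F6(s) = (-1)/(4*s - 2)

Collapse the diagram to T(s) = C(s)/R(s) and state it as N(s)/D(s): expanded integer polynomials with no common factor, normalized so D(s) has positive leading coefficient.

Step 1. apply the feedback formula to F1, F2 gives (-s^3 + 5*s^2 - 8*s + 6)/(2*s^3 - 3*s^2 - 2*s + 14)
Step 2. add F3, F4 (parallel) gives (-s^2 + 6*s + 10)/(s^2 + 2*s - 8)
Step 3. series reduction of [F1/(1+F1*F2)], (F3+F4), F5 gives (-s^4 + 8*s^3 - 4*s^2 - 8*s + 20)/(2*s^5 + s^4 - 24*s^3 + 34*s^2 + 44*s - 112)
Step 4. collapse the loop (([F1/(1+F1*F2)]*(F3+F4)*F5) forward, F6 return): this yields T(s), and no further normalization is needed

Answer: (-4*s^5 + 34*s^4 - 32*s^3 - 24*s^2 + 96*s - 40)/(8*s^6 - 97*s^4 + 176*s^3 + 112*s^2 - 528*s + 204)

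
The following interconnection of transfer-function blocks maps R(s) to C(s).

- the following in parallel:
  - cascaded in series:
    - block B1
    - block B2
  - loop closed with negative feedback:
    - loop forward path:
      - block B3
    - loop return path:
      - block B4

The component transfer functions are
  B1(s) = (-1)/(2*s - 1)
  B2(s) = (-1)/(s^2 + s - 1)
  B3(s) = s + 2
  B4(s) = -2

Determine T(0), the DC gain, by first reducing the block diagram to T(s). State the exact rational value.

(1) series reduction of B1, B2, giving 1/(2*s^3 + s^2 - 3*s + 1)
(2) reduce the feedback loop with forward B3 and return B4, giving (-s - 2)/(2*s + 3)
(3) add (B1*B2), [B3/(1+B3*B4)] (parallel), giving (-2*s^4 - 5*s^3 + s^2 + 7*s + 1)/(4*s^4 + 8*s^3 - 3*s^2 - 7*s + 3)
Evaluating the step-3 result (the overall T(s)) at s = 0 gives T(0) = 1/3.

Answer: 1/3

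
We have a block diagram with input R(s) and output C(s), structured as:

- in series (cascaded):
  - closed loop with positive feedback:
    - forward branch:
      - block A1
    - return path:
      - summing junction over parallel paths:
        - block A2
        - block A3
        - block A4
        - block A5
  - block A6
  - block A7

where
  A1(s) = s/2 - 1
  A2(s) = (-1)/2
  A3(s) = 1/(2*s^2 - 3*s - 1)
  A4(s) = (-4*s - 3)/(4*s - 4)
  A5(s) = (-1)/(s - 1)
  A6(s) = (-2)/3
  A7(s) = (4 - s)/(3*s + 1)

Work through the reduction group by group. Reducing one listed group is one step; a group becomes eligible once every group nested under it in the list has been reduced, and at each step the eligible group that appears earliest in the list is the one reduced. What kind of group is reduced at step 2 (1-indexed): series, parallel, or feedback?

Step 1. parallel reduction of A2, A3, A4, A5
Step 2. close the feedback loop around A1, (A2+A3+A4+A5)
Step 3. cascade [A1/(1-A1*(A2+A3+A4+A5))], A6, A7
At step 2 the group reduced is feedback.

Hence the answer: feedback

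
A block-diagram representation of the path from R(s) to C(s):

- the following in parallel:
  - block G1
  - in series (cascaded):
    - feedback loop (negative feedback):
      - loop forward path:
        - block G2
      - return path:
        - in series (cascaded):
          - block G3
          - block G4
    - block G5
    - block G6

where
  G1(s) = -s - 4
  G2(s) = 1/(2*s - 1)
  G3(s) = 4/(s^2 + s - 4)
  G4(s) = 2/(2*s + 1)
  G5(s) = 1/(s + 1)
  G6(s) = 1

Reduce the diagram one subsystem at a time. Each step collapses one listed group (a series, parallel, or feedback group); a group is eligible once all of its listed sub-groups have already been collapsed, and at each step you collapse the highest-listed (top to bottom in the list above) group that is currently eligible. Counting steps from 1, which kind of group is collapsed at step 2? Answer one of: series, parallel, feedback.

Step 1. reduce the series chain G3, G4
Step 2. apply the feedback formula to G2, (G3*G4)
Step 3. multiply [G2/(1+G2*(G3*G4))], G5, G6 (series)
Step 4. sum the parallel branches G1, ([G2/(1+G2*(G3*G4))]*G5*G6)
At step 2 the group reduced is feedback.

Hence the answer: feedback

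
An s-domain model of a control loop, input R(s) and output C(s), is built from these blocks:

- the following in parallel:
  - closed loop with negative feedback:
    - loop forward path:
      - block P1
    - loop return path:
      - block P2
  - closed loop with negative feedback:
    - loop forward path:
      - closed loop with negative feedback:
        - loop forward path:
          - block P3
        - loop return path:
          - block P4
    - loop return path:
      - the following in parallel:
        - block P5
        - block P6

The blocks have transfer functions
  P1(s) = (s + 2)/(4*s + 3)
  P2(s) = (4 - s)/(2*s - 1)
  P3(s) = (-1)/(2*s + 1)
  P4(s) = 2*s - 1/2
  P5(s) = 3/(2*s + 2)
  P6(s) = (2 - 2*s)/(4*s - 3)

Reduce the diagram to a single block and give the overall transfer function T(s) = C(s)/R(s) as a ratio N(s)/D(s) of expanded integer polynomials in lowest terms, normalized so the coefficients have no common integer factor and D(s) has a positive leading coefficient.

Reducing step by step:

Step 1 - apply the feedback formula to P1, P2, giving (2*s^2 + 3*s - 2)/(7*s^2 + 4*s + 5)
Step 2 - apply the feedback formula to P3, P4, giving (-2)/3
Step 3 - sum the parallel branches P5, P6, giving (-4*s^2 + 12*s - 5)/(8*s^2 + 2*s - 6)
Step 4 - feedback reduction of [P3/(1+P3*P4)], (P5+P6), giving (-8*s^2 - 2*s + 6)/(16*s^2 - 9*s - 4)
Step 5 - sum the parallel branches [P1/(1+P1*P2)], [[P3/(1+P3*P4)]/(1+[P3/(1+P3*P4)]*(P5+P6))], giving the overall T(s)

Answer: (-24*s^4 - 16*s^3 - 73*s^2 + 20*s + 38)/(112*s^4 + s^3 + 16*s^2 - 61*s - 20)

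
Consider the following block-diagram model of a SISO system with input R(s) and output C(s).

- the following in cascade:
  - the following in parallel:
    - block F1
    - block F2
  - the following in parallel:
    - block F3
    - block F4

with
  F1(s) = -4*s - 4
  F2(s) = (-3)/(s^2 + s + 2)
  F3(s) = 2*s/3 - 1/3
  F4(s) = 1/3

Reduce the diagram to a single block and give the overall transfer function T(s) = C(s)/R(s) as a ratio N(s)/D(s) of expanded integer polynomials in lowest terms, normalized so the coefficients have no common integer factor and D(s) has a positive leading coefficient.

Step 1: reduce the parallel group F1, F2, giving (-4*s^3 - 8*s^2 - 12*s - 11)/(s^2 + s + 2)
Step 2: add F3, F4 (parallel), giving (2*s)/3
Step 3: combine (F1+F2), (F3+F4) in series, which is the overall transfer function T(s) = C(s)/R(s) in lowest terms

Hence the answer: (-8*s^4 - 16*s^3 - 24*s^2 - 22*s)/(3*s^2 + 3*s + 6)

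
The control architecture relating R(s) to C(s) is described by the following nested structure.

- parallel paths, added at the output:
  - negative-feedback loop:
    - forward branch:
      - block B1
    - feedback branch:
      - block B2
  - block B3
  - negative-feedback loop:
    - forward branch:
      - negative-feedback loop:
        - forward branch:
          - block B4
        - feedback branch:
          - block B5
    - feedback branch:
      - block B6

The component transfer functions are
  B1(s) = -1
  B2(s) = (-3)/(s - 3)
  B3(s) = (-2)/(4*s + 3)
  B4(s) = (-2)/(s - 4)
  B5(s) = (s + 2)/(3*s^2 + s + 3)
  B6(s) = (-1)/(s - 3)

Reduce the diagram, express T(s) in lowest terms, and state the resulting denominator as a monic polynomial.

Step 1: apply the feedback formula to B1, B2; result (3 - s)/s
Step 2: collapse the loop (B4 forward, B5 return); result (-6*s^2 - 2*s - 6)/(3*s^3 - 11*s^2 - 3*s - 16)
Step 3: apply the feedback formula to [B4/(1+B4*B5)], B6; result (-6*s^3 + 16*s^2 + 18)/(3*s^4 - 20*s^3 + 36*s^2 - 5*s + 54)
Step 4: add [B1/(1+B1*B2)], B3, [[B4/(1+B4*B5)]/(1+[B4/(1+B4*B5)]*B6)] (parallel); result (-12*s^6 + 77*s^5 - 211*s^4 + 140*s^3 + 145*s^2 + 387*s + 486)/(12*s^6 - 71*s^5 + 84*s^4 + 88*s^3 + 201*s^2 + 162*s)
The result of step 4 is T(s) in lowest terms. Its denominator has leading coefficient 12; dividing the denominator through by 12 makes it monic.

Therefore the answer is s^6 - 71*s^5/12 + 7*s^4 + 22*s^3/3 + 67*s^2/4 + 27*s/2.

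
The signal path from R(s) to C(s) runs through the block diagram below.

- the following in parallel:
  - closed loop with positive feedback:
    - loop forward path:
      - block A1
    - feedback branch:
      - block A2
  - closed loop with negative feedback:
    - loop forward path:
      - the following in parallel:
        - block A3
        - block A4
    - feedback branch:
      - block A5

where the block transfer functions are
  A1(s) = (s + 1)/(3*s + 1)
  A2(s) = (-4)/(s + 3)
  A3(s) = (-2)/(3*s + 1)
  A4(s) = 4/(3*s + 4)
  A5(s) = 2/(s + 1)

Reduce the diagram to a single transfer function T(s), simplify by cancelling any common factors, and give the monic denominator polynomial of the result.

Answer: s^5 + 22*s^4/3 + 164*s^3/9 + 590*s^2/27 + 161*s/27 - 28/27

Working:
Step 1 - collapse the loop (A1 forward, A2 return), giving (s^2 + 4*s + 3)/(3*s^2 + 14*s + 7)
Step 2 - combine A3, A4 in parallel, giving (6*s - 4)/(9*s^2 + 15*s + 4)
Step 3 - feedback reduction of (A3+A4), A5, giving (6*s^2 + 2*s - 4)/(9*s^3 + 24*s^2 + 31*s - 4)
Step 4 - sum the parallel branches [A1/(1-A1*A2)], [(A3+A4)/(1+(A3+A4)*A5)], giving (9*s^5 + 78*s^4 + 244*s^3 + 250*s^2 + 35*s - 40)/(27*s^5 + 198*s^4 + 492*s^3 + 590*s^2 + 161*s - 28)
The result of step 4 is T(s) in lowest terms. Its denominator has leading coefficient 27; dividing the denominator through by 27 makes it monic.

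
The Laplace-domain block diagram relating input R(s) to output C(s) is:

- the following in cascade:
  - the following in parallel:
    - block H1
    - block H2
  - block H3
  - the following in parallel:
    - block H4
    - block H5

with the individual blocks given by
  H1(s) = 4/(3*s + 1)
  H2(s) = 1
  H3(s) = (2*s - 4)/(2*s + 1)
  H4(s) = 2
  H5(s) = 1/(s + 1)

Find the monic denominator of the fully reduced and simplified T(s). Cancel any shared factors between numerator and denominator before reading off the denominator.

Reducing step by step:

Step 1 - parallel reduction of H1, H2; result (3*s + 5)/(3*s + 1)
Step 2 - parallel reduction of H4, H5; result (2*s + 3)/(s + 1)
Step 3 - cascade (H1+H2), H3, (H4+H5); result (12*s^3 + 14*s^2 - 46*s - 60)/(6*s^3 + 11*s^2 + 6*s + 1)
That last expression is T(s), already simplified. Scaling its denominator by 1/6 (the reciprocal of the leading coefficient) yields the monic denominator.

Answer: s^3 + 11*s^2/6 + s + 1/6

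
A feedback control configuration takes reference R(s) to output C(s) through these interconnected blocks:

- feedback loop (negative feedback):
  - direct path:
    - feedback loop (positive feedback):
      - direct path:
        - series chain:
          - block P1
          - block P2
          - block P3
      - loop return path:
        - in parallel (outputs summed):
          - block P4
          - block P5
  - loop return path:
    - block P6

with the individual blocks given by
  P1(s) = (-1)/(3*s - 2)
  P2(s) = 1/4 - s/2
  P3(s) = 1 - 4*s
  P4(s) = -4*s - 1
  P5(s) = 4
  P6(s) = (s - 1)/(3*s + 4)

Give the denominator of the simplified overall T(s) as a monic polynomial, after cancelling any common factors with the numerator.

First reduce the diagram to T(s).

Step 1: combine P1, P2, P3 in series -> (-8*s^2 + 6*s - 1)/(12*s - 8)
Step 2: parallel reduction of P4, P5 -> 3 - 4*s
Step 3: feedback reduction of (P1*P2*P3), (P4+P5) -> (8*s^2 - 6*s + 1)/(32*s^3 - 48*s^2 + 10*s + 5)
Step 4: collapse the loop ([(P1*P2*P3)/(1-(P1*P2*P3)*(P4+P5))] forward, P6 return) -> (24*s^3 + 14*s^2 - 21*s + 4)/(96*s^4 - 8*s^3 - 176*s^2 + 62*s + 19)
Step 4 gives the fully reduced T(s), with no common factor left to cancel. The denominator's leading coefficient is 96, so divide each of its coefficients by 96 to get the monic form.

Answer: s^4 - s^3/12 - 11*s^2/6 + 31*s/48 + 19/96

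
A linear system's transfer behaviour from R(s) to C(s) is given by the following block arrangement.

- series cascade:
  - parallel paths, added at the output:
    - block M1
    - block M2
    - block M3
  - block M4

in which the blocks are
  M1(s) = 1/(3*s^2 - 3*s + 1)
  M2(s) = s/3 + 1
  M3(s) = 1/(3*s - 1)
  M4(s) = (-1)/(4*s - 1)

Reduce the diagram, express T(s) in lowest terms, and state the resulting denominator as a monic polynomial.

1. reduce the parallel group M1, M2, M3 -> (9*s^4 + 15*s^3 - 21*s^2 + 17*s - 3)/(27*s^3 - 36*s^2 + 18*s - 3)
2. series reduction of (M1+M2+M3), M4 -> (-9*s^4 - 15*s^3 + 21*s^2 - 17*s + 3)/(108*s^4 - 171*s^3 + 108*s^2 - 30*s + 3)
No further cancellation is possible in the step-2 result, so that is T(s). Its denominator becomes monic after dividing by the leading coefficient 108.

Therefore the answer is s^4 - 19*s^3/12 + s^2 - 5*s/18 + 1/36.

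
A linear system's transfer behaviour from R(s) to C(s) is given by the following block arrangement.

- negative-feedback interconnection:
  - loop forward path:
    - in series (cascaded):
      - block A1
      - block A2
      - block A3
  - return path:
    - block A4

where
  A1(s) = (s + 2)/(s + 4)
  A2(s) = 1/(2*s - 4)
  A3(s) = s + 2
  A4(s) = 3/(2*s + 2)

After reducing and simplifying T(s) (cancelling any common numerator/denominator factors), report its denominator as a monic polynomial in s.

[1] cascade A1, A2, A3 gives (s^2 + 4*s + 4)/(2*s^2 + 4*s - 16)
[2] reduce the feedback loop with forward (A1*A2*A3) and return A4 gives (2*s^3 + 10*s^2 + 16*s + 8)/(4*s^3 + 15*s^2 - 12*s - 20)
T(s) is the step-2 result (common factors already cancelled). Leading coefficient of the denominator: 4. Divide through by 4 for the monic polynomial.

Answer: s^3 + 15*s^2/4 - 3*s - 5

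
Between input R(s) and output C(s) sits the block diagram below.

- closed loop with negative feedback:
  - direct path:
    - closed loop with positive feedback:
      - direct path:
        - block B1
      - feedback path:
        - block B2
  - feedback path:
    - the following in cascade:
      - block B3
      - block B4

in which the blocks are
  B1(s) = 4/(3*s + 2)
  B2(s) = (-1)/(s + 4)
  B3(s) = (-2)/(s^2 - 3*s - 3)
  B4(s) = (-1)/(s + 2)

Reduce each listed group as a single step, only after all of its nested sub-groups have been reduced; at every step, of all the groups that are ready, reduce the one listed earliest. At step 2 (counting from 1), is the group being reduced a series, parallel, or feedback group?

(1) apply the feedback formula to B1, B2
(2) multiply B3, B4 (series)
(3) reduce the feedback loop with forward [B1/(1-B1*B2)] and return (B3*B4)
Step 2: series.

Hence the answer: series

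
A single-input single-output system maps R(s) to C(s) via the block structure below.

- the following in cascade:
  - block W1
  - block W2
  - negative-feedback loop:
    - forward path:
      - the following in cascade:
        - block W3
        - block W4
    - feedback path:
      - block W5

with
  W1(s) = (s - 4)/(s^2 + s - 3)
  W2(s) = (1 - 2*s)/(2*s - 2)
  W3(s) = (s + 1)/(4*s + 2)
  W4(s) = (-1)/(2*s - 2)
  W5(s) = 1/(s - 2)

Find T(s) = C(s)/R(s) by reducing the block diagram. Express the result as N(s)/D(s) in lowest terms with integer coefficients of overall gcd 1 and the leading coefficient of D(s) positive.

Step 1. reduce the series chain W3, W4; result (-s - 1)/(8*s^2 - 4*s - 4)
Step 2. close the feedback loop around (W3*W4), W5; result (-s^2 + s + 2)/(8*s^3 - 20*s^2 + 3*s + 7)
Step 3. combine W1, W2, [(W3*W4)/(1+(W3*W4)*W5)] in series; the result is T(s) itself (integer coefficients, no common factor, positive leading denominator coefficient)

Final answer: (2*s^4 - 11*s^3 + 9*s^2 + 14*s - 8)/(16*s^6 - 40*s^5 - 58*s^4 + 222*s^3 - 144*s^2 - 38*s + 42)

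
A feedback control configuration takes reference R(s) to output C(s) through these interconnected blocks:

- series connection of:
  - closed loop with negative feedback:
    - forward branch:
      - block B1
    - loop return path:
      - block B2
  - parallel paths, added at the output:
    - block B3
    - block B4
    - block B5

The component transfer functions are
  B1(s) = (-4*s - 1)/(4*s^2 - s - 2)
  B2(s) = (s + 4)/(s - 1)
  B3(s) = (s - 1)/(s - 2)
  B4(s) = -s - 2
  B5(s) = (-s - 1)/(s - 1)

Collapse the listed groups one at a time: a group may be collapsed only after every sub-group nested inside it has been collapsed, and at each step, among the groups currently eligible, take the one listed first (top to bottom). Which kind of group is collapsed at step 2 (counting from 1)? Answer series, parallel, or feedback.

The answer is parallel.

Reasoning:
1. close the feedback loop around B1, B2
2. reduce the parallel group B3, B4, B5
3. series reduction of [B1/(1+B1*B2)], (B3+B4+B5)
At step 2 the group reduced is parallel.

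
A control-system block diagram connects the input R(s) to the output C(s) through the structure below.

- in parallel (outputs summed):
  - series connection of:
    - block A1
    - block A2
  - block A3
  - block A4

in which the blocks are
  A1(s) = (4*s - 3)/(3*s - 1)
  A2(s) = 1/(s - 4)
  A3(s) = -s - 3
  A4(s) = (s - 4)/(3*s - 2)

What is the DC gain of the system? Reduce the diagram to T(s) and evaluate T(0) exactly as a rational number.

First reduce the diagram to T(s).

(1) series reduction of A1, A2; result (4*s - 3)/(3*s^2 - 13*s + 4)
(2) combine (A1*A2), A3, A4 in parallel; result (-9*s^4 + 21*s^3 + 84*s^2 - 67*s + 14)/(9*s^3 - 45*s^2 + 38*s - 8)
That last expression is T(s); at s = 0 only the constant terms survive, so T(0) = 14/(-8) = -7/4.

Answer: -7/4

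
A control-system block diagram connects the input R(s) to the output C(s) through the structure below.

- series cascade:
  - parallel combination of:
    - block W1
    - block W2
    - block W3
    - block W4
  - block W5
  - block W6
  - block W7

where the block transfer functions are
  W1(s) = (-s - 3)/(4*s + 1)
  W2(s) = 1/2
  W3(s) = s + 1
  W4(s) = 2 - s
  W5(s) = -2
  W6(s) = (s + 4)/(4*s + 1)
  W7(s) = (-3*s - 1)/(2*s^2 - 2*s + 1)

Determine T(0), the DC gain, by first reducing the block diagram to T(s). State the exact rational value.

First reduce the diagram to T(s).

Step 1 - add W1, W2, W3, W4 (parallel), giving (26*s + 1)/(8*s + 2)
Step 2 - multiply (W1+W2+W3+W4), W5, W6, W7 (series), giving (78*s^3 + 341*s^2 + 117*s + 4)/(32*s^4 - 16*s^3 + 2*s^2 + 6*s + 1)
The step-2 result is T(s). Setting s = 0: T(0) = 4/1 = 4.

Answer: 4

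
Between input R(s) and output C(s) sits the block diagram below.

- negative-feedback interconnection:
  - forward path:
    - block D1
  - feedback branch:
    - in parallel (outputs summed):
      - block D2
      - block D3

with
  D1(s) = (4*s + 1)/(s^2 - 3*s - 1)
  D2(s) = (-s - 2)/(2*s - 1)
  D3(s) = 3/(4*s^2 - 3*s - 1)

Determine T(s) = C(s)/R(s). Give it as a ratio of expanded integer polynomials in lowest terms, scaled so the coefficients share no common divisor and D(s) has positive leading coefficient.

First reduce the diagram to T(s).

Step 1 - parallel reduction of D2, D3 = (-4*s^3 - 5*s^2 + 13*s - 1)/(8*s^3 - 10*s^2 + s + 1)
Step 2 - feedback reduction of D1, (D2+D3): this yields T(s), and no further normalization is needed

Answer: (8*s^3 - 10*s^2 + s + 1)/(2*s^4 - 13*s^3 + 3*s^2 + 13*s - 2)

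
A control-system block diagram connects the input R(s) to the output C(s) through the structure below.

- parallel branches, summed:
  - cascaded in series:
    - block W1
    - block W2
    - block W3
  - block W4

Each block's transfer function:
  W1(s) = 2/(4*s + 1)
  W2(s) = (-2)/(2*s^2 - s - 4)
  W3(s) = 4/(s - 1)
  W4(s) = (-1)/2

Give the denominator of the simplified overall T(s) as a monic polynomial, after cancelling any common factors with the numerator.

Answer: s^4 - 5*s^3/4 - 15*s^2/8 + 13*s/8 + 1/2

Working:
Step 1 - cascade W1, W2, W3 = (-16)/(8*s^4 - 10*s^3 - 15*s^2 + 13*s + 4)
Step 2 - combine (W1*W2*W3), W4 in parallel = (-8*s^4 + 10*s^3 + 15*s^2 - 13*s - 36)/(16*s^4 - 20*s^3 - 30*s^2 + 26*s + 8)
The result of step 2 is T(s) in lowest terms. Its denominator has leading coefficient 16; dividing the denominator through by 16 makes it monic.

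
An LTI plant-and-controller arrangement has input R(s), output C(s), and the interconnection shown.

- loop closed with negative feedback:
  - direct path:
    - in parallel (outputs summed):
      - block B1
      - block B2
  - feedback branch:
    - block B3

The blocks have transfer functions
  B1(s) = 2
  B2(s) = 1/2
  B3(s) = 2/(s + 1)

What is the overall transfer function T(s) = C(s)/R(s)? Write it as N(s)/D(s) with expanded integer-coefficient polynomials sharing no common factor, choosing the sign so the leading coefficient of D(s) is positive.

Step 1 - combine B1, B2 in parallel; result 5/2
Step 2 - feedback reduction of (B1+B2), B3; the result is T(s) itself (integer coefficients, no common factor, positive leading denominator coefficient)

Hence the answer: (5*s + 5)/(2*s + 12)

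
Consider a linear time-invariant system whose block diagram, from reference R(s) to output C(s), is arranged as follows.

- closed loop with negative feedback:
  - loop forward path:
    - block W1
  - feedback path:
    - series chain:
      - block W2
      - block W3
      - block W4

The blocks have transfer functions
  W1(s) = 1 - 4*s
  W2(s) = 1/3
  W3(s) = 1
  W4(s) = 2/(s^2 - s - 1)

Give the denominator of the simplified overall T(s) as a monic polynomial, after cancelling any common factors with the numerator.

Step 1. cascade W2, W3, W4 gives 2/(3*s^2 - 3*s - 3)
Step 2. close the feedback loop around W1, (W2*W3*W4) gives (-12*s^3 + 15*s^2 + 9*s - 3)/(3*s^2 - 11*s - 1)
T(s) is the step-2 result (common factors already cancelled). Leading coefficient of the denominator: 3. Divide through by 3 for the monic polynomial.

Therefore the answer is s^2 - 11*s/3 - 1/3.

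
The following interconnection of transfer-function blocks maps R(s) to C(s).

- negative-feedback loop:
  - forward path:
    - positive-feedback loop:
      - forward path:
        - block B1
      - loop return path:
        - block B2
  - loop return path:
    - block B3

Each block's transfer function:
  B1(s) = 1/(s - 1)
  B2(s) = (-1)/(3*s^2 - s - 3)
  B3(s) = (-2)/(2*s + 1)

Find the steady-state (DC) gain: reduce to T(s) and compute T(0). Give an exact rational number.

1. collapse the loop (B1 forward, B2 return), giving (3*s^2 - s - 3)/(3*s^3 - 4*s^2 - 2*s + 4)
2. reduce the feedback loop with forward [B1/(1-B1*B2)] and return B3, giving (6*s^3 + s^2 - 7*s - 3)/(6*s^4 - 5*s^3 - 14*s^2 + 8*s + 10)
Step 2 gives the overall T(s). Then T(0) = -3/10.

Final answer: -3/10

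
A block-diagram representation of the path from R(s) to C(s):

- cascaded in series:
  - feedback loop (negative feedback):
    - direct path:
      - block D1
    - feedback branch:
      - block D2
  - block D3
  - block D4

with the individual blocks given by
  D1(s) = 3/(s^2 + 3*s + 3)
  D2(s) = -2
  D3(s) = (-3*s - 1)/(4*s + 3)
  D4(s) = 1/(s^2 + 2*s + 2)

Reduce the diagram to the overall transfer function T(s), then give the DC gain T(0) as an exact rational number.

Reducing step by step:

[1] close the feedback loop around D1, D2, giving 3/(s^2 + 3*s - 3)
[2] reduce the series chain [D1/(1+D1*D2)], D3, D4, giving (-9*s - 3)/(4*s^5 + 23*s^4 + 35*s^3 + 15*s^2 - 24*s - 18)
Step 2 gives the overall T(s). Then T(0) = -3/(-18) = 1/6.

Answer: 1/6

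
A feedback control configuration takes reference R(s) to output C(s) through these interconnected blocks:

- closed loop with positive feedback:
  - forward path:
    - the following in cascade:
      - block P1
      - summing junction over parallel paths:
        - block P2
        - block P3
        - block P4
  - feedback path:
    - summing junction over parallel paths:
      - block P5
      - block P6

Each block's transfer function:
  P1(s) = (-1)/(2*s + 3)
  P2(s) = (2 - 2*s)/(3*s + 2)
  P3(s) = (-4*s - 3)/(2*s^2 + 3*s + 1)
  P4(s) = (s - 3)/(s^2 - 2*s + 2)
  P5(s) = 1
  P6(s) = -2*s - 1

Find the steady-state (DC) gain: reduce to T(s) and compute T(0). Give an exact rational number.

Reducing step by step:

Step 1: combine P2, P3, P4 in parallel -> (-4*s^5 + 2*s^3 - 36*s^2 - 43*s - 14)/(6*s^5 + s^4 - 5*s^3 + 10*s^2 + 14*s + 4)
Step 2: combine P1, (P2+P3+P4) in series -> (4*s^5 - 2*s^3 + 36*s^2 + 43*s + 14)/(12*s^6 + 20*s^5 - 7*s^4 + 5*s^3 + 58*s^2 + 50*s + 12)
Step 3: reduce the parallel group P5, P6 -> -2*s
Step 4: close the feedback loop around (P1*(P2+P3+P4)), (P5+P6) -> (4*s^5 - 2*s^3 + 36*s^2 + 43*s + 14)/(20*s^6 + 20*s^5 - 11*s^4 + 77*s^3 + 144*s^2 + 78*s + 12)
Evaluating the step-4 result (the overall T(s)) at s = 0 gives T(0) = 14/12 = 7/6.

Answer: 7/6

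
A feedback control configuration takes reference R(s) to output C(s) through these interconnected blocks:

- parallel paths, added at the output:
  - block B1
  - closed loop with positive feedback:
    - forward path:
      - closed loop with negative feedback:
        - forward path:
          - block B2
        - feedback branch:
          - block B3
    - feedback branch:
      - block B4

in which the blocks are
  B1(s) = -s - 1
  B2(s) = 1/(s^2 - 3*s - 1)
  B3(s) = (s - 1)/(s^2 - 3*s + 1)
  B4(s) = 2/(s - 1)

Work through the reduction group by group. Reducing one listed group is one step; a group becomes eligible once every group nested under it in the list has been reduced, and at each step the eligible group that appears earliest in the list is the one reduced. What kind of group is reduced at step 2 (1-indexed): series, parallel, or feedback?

Answer: feedback

Working:
Step 1. apply the feedback formula to B2, B3
Step 2. collapse the loop ([B2/(1+B2*B3)] forward, B4 return)
Step 3. combine B1, [[B2/(1+B2*B3)]/(1-[B2/(1+B2*B3)]*B4)] in parallel
The group at step 2 is a feedback group.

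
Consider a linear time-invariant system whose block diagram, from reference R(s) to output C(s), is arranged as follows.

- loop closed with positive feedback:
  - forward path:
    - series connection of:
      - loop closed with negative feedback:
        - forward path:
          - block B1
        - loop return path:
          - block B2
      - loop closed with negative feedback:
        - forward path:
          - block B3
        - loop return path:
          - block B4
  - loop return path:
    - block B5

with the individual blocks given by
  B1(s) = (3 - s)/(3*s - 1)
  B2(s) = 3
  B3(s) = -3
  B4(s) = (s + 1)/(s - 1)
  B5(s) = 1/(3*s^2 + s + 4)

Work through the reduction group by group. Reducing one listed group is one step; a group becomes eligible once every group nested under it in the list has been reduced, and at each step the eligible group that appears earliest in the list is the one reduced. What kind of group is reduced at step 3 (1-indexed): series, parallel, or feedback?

Reducing step by step:

Step 1. apply the feedback formula to B1, B2
Step 2. close the feedback loop around B3, B4
Step 3. multiply [B1/(1+B1*B2)], [B3/(1+B3*B4)] (series)
Step 4. reduce the feedback loop with forward ([B1/(1+B1*B2)]*[B3/(1+B3*B4)]) and return B5
Step 3 collapses a series group.

Answer: series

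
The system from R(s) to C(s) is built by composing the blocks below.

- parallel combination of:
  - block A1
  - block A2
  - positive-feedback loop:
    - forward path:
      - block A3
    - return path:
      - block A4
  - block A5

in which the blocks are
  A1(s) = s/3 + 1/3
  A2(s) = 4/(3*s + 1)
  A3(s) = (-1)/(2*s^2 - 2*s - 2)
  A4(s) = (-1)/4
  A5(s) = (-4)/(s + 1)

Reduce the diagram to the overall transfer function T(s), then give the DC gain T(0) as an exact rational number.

The answer is 7/9.

Reasoning:
Step 1. collapse the loop (A3 forward, A4 return): (-4)/(8*s^2 - 8*s - 9)
Step 2. parallel reduction of A1, A2, [A3/(1-A3*A4)], A5: (24*s^5 + 32*s^4 - 235*s^3 + 61*s^2 + 115*s - 21)/(72*s^4 + 24*s^3 - 153*s^2 - 132*s - 27)
The step-2 result is T(s). Setting s = 0: T(0) = -21/(-27) = 7/9.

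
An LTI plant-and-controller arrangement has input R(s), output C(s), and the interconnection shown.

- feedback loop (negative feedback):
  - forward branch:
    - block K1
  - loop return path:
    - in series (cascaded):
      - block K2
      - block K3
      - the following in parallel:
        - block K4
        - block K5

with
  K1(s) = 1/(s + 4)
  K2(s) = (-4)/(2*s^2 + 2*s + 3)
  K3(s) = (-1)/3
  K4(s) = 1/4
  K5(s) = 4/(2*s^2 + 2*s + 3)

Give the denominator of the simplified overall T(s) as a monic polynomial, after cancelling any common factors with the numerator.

Step 1: parallel reduction of K4, K5 -> (2*s^2 + 2*s + 19)/(8*s^2 + 8*s + 12)
Step 2: cascade K2, K3, (K4+K5) -> (2*s^2 + 2*s + 19)/(12*s^4 + 24*s^3 + 48*s^2 + 36*s + 27)
Step 3: apply the feedback formula to K1, (K2*K3*(K4+K5)) -> (12*s^4 + 24*s^3 + 48*s^2 + 36*s + 27)/(12*s^5 + 72*s^4 + 144*s^3 + 230*s^2 + 173*s + 127)
Step 3 gives the fully reduced T(s), with no common factor left to cancel. The denominator's leading coefficient is 12, so divide each of its coefficients by 12 to get the monic form.

Hence the answer: s^5 + 6*s^4 + 12*s^3 + 115*s^2/6 + 173*s/12 + 127/12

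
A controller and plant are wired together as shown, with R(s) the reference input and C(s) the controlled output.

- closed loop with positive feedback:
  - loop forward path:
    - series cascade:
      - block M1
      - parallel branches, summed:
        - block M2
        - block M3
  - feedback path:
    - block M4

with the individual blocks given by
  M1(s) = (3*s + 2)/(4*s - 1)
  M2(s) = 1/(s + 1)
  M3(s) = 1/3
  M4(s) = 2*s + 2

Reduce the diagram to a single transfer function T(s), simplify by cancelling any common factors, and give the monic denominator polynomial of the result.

Step 1: reduce the parallel group M2, M3; result (s + 4)/(3*s + 3)
Step 2: reduce the series chain M1, (M2+M3); result (3*s^2 + 14*s + 8)/(12*s^2 + 9*s - 3)
Step 3: collapse the loop ((M1*(M2+M3)) forward, M4 return); result (-3*s^2 - 14*s - 8)/(6*s^3 + 22*s^2 + 35*s + 19)
The result of step 3 is T(s) in lowest terms. Its denominator has leading coefficient 6; dividing the denominator through by 6 makes it monic.

Final answer: s^3 + 11*s^2/3 + 35*s/6 + 19/6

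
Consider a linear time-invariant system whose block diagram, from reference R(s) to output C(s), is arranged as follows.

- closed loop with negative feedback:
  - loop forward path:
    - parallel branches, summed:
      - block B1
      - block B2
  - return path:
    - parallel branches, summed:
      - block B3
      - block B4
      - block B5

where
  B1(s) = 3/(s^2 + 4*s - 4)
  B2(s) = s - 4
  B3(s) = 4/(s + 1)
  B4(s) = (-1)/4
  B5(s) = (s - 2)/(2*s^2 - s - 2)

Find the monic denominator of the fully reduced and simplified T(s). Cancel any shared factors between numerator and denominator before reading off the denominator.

Answer: s^6 - 43*s^5/2 - 59*s^4/2 + 402*s^3 - 933*s^2/2 - 453*s/2 + 345

Working:
Step 1: combine B1, B2 in parallel, giving (s^3 - 20*s + 19)/(s^2 + 4*s - 4)
Step 2: parallel reduction of B3, B4, B5, giving (-2*s^3 + 35*s^2 - 17*s - 38)/(8*s^3 + 4*s^2 - 12*s - 8)
Step 3: reduce the feedback loop with forward (B1+B2) and return (B3+B4+B5), giving (-8*s^6 - 4*s^5 + 172*s^4 - 64*s^3 - 316*s^2 + 68*s + 152)/(2*s^6 - 43*s^5 - 59*s^4 + 804*s^3 - 933*s^2 - 453*s + 690)
No further cancellation is possible in the step-3 result, so that is T(s). Its denominator becomes monic after dividing by the leading coefficient 2.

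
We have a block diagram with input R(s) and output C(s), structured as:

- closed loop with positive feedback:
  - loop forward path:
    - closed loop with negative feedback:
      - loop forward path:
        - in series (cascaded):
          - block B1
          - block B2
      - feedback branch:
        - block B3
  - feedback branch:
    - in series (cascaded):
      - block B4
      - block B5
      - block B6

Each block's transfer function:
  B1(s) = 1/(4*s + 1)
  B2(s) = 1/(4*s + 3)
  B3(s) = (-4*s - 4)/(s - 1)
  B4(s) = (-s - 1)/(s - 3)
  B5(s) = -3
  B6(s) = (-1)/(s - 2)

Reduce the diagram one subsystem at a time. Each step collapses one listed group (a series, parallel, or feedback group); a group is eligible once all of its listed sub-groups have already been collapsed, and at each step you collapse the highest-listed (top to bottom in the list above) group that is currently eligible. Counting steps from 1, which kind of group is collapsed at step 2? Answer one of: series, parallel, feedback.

Step 1. series reduction of B1, B2
Step 2. feedback reduction of (B1*B2), B3
Step 3. combine B4, B5, B6 in series
Step 4. apply the feedback formula to [(B1*B2)/(1+(B1*B2)*B3)], (B4*B5*B6)
Step 2 collapses a feedback group.

Answer: feedback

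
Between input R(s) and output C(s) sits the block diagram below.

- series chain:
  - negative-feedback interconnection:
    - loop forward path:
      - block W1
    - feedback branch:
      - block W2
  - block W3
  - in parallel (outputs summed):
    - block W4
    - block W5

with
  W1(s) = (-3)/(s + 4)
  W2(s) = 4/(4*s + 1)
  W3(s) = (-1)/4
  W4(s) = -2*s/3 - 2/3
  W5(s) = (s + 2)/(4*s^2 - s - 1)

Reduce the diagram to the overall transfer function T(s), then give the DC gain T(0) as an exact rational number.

(1) reduce the feedback loop with forward W1 and return W2: (-12*s - 3)/(4*s^2 + 17*s - 8)
(2) parallel reduction of W4, W5: (-8*s^3 - 6*s^2 + 7*s + 8)/(12*s^2 - 3*s - 3)
(3) multiply [W1/(1+W1*W2)], W3, (W4+W5) (series): (-32*s^4 - 32*s^3 + 22*s^2 + 39*s + 8)/(64*s^4 + 256*s^3 - 212*s^2 - 36*s + 32)
The step-3 result is T(s). Setting s = 0: T(0) = 8/32 = 1/4.

Hence the answer: 1/4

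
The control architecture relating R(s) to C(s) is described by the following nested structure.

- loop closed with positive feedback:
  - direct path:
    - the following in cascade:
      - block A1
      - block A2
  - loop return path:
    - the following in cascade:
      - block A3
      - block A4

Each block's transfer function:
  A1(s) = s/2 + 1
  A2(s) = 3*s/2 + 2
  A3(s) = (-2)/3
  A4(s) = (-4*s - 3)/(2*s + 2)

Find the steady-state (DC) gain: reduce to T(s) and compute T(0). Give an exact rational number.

First reduce the diagram to T(s).

Step 1. series reduction of A1, A2: 3*s^2/4 + 5*s/2 + 2
Step 2. series reduction of A3, A4: (4*s + 3)/(3*s + 3)
Step 3. collapse the loop ((A1*A2) forward, (A3*A4) return): (-9*s^3 - 39*s^2 - 54*s - 24)/(12*s^3 + 49*s^2 + 50*s + 12)
The step-3 result is T(s). Setting s = 0: T(0) = -24/12 = -2.

Answer: -2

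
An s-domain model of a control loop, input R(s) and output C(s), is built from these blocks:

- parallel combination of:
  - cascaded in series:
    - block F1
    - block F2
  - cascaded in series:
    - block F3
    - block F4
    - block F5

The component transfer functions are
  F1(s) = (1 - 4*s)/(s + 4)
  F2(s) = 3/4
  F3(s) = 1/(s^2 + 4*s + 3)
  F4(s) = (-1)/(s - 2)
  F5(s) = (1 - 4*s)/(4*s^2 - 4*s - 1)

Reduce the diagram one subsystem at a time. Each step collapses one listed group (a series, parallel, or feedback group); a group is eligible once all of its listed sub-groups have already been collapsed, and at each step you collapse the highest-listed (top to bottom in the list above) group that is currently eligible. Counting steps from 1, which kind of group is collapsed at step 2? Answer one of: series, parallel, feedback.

Answer: series

Working:
(1) reduce the series chain F1, F2
(2) multiply F3, F4, F5 (series)
(3) sum the parallel branches (F1*F2), (F3*F4*F5)
The group at step 2 is a series group.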